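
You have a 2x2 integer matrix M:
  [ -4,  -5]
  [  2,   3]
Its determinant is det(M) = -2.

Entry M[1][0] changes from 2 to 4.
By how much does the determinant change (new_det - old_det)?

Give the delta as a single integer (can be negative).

Cofactor C_10 = 5
Entry delta = 4 - 2 = 2
Det delta = entry_delta * cofactor = 2 * 5 = 10

Answer: 10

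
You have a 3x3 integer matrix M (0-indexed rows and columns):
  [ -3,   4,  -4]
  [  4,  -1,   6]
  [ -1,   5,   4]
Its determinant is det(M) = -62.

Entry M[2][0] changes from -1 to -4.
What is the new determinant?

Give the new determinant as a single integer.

det is linear in row 2: changing M[2][0] by delta changes det by delta * cofactor(2,0).
Cofactor C_20 = (-1)^(2+0) * minor(2,0) = 20
Entry delta = -4 - -1 = -3
Det delta = -3 * 20 = -60
New det = -62 + -60 = -122

Answer: -122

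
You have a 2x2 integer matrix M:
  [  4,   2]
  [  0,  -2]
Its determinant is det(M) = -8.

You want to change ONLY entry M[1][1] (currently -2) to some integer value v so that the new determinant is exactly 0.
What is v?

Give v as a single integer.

det is linear in entry M[1][1]: det = old_det + (v - -2) * C_11
Cofactor C_11 = 4
Want det = 0: -8 + (v - -2) * 4 = 0
  (v - -2) = 8 / 4 = 2
  v = -2 + (2) = 0

Answer: 0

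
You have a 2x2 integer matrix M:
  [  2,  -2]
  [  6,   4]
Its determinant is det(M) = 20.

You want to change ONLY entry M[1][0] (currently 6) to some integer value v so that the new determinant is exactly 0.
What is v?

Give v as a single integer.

Answer: -4

Derivation:
det is linear in entry M[1][0]: det = old_det + (v - 6) * C_10
Cofactor C_10 = 2
Want det = 0: 20 + (v - 6) * 2 = 0
  (v - 6) = -20 / 2 = -10
  v = 6 + (-10) = -4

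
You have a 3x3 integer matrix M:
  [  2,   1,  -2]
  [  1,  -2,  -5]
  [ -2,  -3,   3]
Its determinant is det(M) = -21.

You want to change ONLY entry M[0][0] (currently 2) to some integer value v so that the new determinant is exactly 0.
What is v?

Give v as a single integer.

det is linear in entry M[0][0]: det = old_det + (v - 2) * C_00
Cofactor C_00 = -21
Want det = 0: -21 + (v - 2) * -21 = 0
  (v - 2) = 21 / -21 = -1
  v = 2 + (-1) = 1

Answer: 1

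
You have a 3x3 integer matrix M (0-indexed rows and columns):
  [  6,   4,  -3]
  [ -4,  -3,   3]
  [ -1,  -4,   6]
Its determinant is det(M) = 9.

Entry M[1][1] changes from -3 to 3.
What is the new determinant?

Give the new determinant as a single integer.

Answer: 207

Derivation:
det is linear in row 1: changing M[1][1] by delta changes det by delta * cofactor(1,1).
Cofactor C_11 = (-1)^(1+1) * minor(1,1) = 33
Entry delta = 3 - -3 = 6
Det delta = 6 * 33 = 198
New det = 9 + 198 = 207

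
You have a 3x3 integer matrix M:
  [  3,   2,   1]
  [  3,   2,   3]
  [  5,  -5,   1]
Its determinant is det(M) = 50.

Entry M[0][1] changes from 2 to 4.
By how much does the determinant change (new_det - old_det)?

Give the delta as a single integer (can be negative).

Answer: 24

Derivation:
Cofactor C_01 = 12
Entry delta = 4 - 2 = 2
Det delta = entry_delta * cofactor = 2 * 12 = 24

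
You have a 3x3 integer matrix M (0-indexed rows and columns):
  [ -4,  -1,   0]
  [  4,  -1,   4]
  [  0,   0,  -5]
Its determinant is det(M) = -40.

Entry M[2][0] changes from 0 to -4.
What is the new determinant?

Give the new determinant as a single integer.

det is linear in row 2: changing M[2][0] by delta changes det by delta * cofactor(2,0).
Cofactor C_20 = (-1)^(2+0) * minor(2,0) = -4
Entry delta = -4 - 0 = -4
Det delta = -4 * -4 = 16
New det = -40 + 16 = -24

Answer: -24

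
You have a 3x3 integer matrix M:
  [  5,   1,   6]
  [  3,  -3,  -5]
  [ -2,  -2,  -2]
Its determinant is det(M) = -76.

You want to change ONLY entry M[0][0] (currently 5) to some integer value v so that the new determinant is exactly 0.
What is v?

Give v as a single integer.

det is linear in entry M[0][0]: det = old_det + (v - 5) * C_00
Cofactor C_00 = -4
Want det = 0: -76 + (v - 5) * -4 = 0
  (v - 5) = 76 / -4 = -19
  v = 5 + (-19) = -14

Answer: -14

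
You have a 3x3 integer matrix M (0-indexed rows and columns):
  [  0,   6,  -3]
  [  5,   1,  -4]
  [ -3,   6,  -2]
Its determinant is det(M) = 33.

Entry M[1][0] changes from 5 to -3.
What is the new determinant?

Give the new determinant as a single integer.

Answer: 81

Derivation:
det is linear in row 1: changing M[1][0] by delta changes det by delta * cofactor(1,0).
Cofactor C_10 = (-1)^(1+0) * minor(1,0) = -6
Entry delta = -3 - 5 = -8
Det delta = -8 * -6 = 48
New det = 33 + 48 = 81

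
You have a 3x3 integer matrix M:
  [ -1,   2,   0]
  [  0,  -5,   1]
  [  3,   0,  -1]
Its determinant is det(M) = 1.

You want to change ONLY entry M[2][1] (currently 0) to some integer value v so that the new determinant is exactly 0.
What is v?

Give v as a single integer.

det is linear in entry M[2][1]: det = old_det + (v - 0) * C_21
Cofactor C_21 = 1
Want det = 0: 1 + (v - 0) * 1 = 0
  (v - 0) = -1 / 1 = -1
  v = 0 + (-1) = -1

Answer: -1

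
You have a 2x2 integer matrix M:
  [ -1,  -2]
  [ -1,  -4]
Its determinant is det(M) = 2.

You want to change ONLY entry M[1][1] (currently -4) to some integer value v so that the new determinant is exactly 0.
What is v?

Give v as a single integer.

Answer: -2

Derivation:
det is linear in entry M[1][1]: det = old_det + (v - -4) * C_11
Cofactor C_11 = -1
Want det = 0: 2 + (v - -4) * -1 = 0
  (v - -4) = -2 / -1 = 2
  v = -4 + (2) = -2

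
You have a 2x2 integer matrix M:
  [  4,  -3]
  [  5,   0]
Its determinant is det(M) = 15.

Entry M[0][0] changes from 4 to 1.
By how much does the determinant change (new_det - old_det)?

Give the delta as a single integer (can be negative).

Cofactor C_00 = 0
Entry delta = 1 - 4 = -3
Det delta = entry_delta * cofactor = -3 * 0 = 0

Answer: 0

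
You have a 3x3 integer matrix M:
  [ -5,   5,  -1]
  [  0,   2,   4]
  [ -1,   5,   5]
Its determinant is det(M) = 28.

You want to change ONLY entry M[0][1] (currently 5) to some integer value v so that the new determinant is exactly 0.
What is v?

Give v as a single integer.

det is linear in entry M[0][1]: det = old_det + (v - 5) * C_01
Cofactor C_01 = -4
Want det = 0: 28 + (v - 5) * -4 = 0
  (v - 5) = -28 / -4 = 7
  v = 5 + (7) = 12

Answer: 12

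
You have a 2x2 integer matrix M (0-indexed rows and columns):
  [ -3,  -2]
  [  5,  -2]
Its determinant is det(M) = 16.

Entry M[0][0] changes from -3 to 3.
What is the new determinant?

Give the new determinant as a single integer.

Answer: 4

Derivation:
det is linear in row 0: changing M[0][0] by delta changes det by delta * cofactor(0,0).
Cofactor C_00 = (-1)^(0+0) * minor(0,0) = -2
Entry delta = 3 - -3 = 6
Det delta = 6 * -2 = -12
New det = 16 + -12 = 4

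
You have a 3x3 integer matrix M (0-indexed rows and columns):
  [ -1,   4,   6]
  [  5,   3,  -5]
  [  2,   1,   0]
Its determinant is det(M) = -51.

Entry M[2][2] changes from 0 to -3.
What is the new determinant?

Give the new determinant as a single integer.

Answer: 18

Derivation:
det is linear in row 2: changing M[2][2] by delta changes det by delta * cofactor(2,2).
Cofactor C_22 = (-1)^(2+2) * minor(2,2) = -23
Entry delta = -3 - 0 = -3
Det delta = -3 * -23 = 69
New det = -51 + 69 = 18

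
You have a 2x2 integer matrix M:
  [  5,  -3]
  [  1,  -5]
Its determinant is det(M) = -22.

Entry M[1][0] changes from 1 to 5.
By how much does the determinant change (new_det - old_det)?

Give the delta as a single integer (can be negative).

Cofactor C_10 = 3
Entry delta = 5 - 1 = 4
Det delta = entry_delta * cofactor = 4 * 3 = 12

Answer: 12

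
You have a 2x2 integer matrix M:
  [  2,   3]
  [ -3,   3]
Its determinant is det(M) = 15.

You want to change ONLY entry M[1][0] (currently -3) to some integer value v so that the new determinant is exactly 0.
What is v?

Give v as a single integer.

Answer: 2

Derivation:
det is linear in entry M[1][0]: det = old_det + (v - -3) * C_10
Cofactor C_10 = -3
Want det = 0: 15 + (v - -3) * -3 = 0
  (v - -3) = -15 / -3 = 5
  v = -3 + (5) = 2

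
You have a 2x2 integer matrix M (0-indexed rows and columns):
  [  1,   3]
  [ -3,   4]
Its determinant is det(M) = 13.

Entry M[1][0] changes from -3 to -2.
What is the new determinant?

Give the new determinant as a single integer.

det is linear in row 1: changing M[1][0] by delta changes det by delta * cofactor(1,0).
Cofactor C_10 = (-1)^(1+0) * minor(1,0) = -3
Entry delta = -2 - -3 = 1
Det delta = 1 * -3 = -3
New det = 13 + -3 = 10

Answer: 10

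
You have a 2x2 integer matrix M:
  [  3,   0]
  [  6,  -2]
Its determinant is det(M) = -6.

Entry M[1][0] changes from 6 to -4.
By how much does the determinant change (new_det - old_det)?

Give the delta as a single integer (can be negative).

Cofactor C_10 = 0
Entry delta = -4 - 6 = -10
Det delta = entry_delta * cofactor = -10 * 0 = 0

Answer: 0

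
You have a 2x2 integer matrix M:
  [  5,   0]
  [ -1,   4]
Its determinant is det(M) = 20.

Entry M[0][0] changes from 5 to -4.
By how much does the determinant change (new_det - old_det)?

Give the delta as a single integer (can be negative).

Cofactor C_00 = 4
Entry delta = -4 - 5 = -9
Det delta = entry_delta * cofactor = -9 * 4 = -36

Answer: -36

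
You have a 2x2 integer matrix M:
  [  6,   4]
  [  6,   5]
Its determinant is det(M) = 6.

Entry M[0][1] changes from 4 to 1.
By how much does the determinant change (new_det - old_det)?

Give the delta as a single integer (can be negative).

Answer: 18

Derivation:
Cofactor C_01 = -6
Entry delta = 1 - 4 = -3
Det delta = entry_delta * cofactor = -3 * -6 = 18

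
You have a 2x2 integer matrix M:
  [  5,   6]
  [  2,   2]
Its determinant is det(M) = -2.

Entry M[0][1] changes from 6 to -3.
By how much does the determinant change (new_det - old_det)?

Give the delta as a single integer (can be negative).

Answer: 18

Derivation:
Cofactor C_01 = -2
Entry delta = -3 - 6 = -9
Det delta = entry_delta * cofactor = -9 * -2 = 18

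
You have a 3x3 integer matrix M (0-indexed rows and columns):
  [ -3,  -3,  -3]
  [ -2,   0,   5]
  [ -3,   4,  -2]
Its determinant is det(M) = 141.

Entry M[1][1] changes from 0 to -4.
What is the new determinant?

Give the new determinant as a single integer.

det is linear in row 1: changing M[1][1] by delta changes det by delta * cofactor(1,1).
Cofactor C_11 = (-1)^(1+1) * minor(1,1) = -3
Entry delta = -4 - 0 = -4
Det delta = -4 * -3 = 12
New det = 141 + 12 = 153

Answer: 153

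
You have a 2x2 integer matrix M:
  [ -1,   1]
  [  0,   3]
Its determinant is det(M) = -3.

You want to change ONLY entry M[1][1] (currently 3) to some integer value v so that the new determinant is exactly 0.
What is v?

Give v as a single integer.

Answer: 0

Derivation:
det is linear in entry M[1][1]: det = old_det + (v - 3) * C_11
Cofactor C_11 = -1
Want det = 0: -3 + (v - 3) * -1 = 0
  (v - 3) = 3 / -1 = -3
  v = 3 + (-3) = 0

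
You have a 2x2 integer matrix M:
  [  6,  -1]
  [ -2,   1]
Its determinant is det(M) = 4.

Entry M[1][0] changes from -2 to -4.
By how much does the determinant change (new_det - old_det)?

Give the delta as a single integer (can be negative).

Cofactor C_10 = 1
Entry delta = -4 - -2 = -2
Det delta = entry_delta * cofactor = -2 * 1 = -2

Answer: -2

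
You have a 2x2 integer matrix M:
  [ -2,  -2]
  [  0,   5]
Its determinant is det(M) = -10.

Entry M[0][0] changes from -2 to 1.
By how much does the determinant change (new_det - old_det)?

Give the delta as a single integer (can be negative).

Cofactor C_00 = 5
Entry delta = 1 - -2 = 3
Det delta = entry_delta * cofactor = 3 * 5 = 15

Answer: 15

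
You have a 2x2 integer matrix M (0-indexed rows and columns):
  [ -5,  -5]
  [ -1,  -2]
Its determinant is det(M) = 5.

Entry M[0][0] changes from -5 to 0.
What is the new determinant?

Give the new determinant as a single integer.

det is linear in row 0: changing M[0][0] by delta changes det by delta * cofactor(0,0).
Cofactor C_00 = (-1)^(0+0) * minor(0,0) = -2
Entry delta = 0 - -5 = 5
Det delta = 5 * -2 = -10
New det = 5 + -10 = -5

Answer: -5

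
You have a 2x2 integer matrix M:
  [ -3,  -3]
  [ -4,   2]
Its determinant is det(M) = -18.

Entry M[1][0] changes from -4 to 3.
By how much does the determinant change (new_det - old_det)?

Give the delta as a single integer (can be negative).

Answer: 21

Derivation:
Cofactor C_10 = 3
Entry delta = 3 - -4 = 7
Det delta = entry_delta * cofactor = 7 * 3 = 21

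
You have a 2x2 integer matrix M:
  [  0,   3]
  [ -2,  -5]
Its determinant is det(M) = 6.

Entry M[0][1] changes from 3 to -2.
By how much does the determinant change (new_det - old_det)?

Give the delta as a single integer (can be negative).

Answer: -10

Derivation:
Cofactor C_01 = 2
Entry delta = -2 - 3 = -5
Det delta = entry_delta * cofactor = -5 * 2 = -10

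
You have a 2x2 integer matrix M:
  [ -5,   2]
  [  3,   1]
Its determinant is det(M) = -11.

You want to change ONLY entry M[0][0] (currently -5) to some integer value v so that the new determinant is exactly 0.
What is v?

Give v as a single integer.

Answer: 6

Derivation:
det is linear in entry M[0][0]: det = old_det + (v - -5) * C_00
Cofactor C_00 = 1
Want det = 0: -11 + (v - -5) * 1 = 0
  (v - -5) = 11 / 1 = 11
  v = -5 + (11) = 6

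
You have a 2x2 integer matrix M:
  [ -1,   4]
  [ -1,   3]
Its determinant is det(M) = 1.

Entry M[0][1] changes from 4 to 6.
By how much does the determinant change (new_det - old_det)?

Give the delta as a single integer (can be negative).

Cofactor C_01 = 1
Entry delta = 6 - 4 = 2
Det delta = entry_delta * cofactor = 2 * 1 = 2

Answer: 2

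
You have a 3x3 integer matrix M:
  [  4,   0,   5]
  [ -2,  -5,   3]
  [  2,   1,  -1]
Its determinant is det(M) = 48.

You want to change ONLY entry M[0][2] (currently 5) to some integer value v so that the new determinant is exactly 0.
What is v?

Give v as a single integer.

Answer: -1

Derivation:
det is linear in entry M[0][2]: det = old_det + (v - 5) * C_02
Cofactor C_02 = 8
Want det = 0: 48 + (v - 5) * 8 = 0
  (v - 5) = -48 / 8 = -6
  v = 5 + (-6) = -1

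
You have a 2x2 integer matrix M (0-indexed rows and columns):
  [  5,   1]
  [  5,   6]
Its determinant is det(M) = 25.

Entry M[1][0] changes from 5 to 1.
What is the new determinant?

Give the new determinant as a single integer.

det is linear in row 1: changing M[1][0] by delta changes det by delta * cofactor(1,0).
Cofactor C_10 = (-1)^(1+0) * minor(1,0) = -1
Entry delta = 1 - 5 = -4
Det delta = -4 * -1 = 4
New det = 25 + 4 = 29

Answer: 29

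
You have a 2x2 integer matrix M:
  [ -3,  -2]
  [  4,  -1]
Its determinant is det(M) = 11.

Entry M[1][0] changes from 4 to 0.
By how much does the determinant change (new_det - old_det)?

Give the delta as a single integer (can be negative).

Answer: -8

Derivation:
Cofactor C_10 = 2
Entry delta = 0 - 4 = -4
Det delta = entry_delta * cofactor = -4 * 2 = -8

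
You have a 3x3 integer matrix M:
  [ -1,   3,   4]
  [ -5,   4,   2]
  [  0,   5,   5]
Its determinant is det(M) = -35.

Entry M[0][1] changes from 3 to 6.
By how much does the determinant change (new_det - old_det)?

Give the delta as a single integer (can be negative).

Cofactor C_01 = 25
Entry delta = 6 - 3 = 3
Det delta = entry_delta * cofactor = 3 * 25 = 75

Answer: 75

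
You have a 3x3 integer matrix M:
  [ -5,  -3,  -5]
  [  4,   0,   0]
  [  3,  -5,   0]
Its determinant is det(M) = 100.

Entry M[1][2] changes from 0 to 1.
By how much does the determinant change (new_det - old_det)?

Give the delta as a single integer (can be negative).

Answer: -34

Derivation:
Cofactor C_12 = -34
Entry delta = 1 - 0 = 1
Det delta = entry_delta * cofactor = 1 * -34 = -34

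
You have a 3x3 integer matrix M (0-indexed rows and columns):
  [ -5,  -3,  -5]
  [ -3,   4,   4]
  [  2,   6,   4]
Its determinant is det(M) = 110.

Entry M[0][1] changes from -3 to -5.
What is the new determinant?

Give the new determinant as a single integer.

det is linear in row 0: changing M[0][1] by delta changes det by delta * cofactor(0,1).
Cofactor C_01 = (-1)^(0+1) * minor(0,1) = 20
Entry delta = -5 - -3 = -2
Det delta = -2 * 20 = -40
New det = 110 + -40 = 70

Answer: 70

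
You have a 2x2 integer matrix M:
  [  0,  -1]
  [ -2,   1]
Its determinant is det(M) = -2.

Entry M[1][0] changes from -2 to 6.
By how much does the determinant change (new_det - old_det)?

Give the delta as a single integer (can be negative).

Answer: 8

Derivation:
Cofactor C_10 = 1
Entry delta = 6 - -2 = 8
Det delta = entry_delta * cofactor = 8 * 1 = 8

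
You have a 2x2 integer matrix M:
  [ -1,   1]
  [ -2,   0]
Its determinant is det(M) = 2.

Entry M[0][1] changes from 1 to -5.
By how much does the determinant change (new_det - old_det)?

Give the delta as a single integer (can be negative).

Cofactor C_01 = 2
Entry delta = -5 - 1 = -6
Det delta = entry_delta * cofactor = -6 * 2 = -12

Answer: -12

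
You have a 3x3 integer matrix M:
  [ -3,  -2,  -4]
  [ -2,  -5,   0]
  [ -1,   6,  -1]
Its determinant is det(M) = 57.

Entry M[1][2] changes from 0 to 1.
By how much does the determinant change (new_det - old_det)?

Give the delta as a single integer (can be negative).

Cofactor C_12 = 20
Entry delta = 1 - 0 = 1
Det delta = entry_delta * cofactor = 1 * 20 = 20

Answer: 20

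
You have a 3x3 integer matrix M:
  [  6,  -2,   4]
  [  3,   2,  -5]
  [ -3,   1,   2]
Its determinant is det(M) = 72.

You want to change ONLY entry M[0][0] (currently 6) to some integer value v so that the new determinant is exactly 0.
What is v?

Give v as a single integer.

det is linear in entry M[0][0]: det = old_det + (v - 6) * C_00
Cofactor C_00 = 9
Want det = 0: 72 + (v - 6) * 9 = 0
  (v - 6) = -72 / 9 = -8
  v = 6 + (-8) = -2

Answer: -2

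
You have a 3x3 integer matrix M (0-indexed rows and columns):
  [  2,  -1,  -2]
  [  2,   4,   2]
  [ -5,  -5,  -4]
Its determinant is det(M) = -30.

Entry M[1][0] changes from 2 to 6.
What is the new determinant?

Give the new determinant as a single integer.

Answer: -6

Derivation:
det is linear in row 1: changing M[1][0] by delta changes det by delta * cofactor(1,0).
Cofactor C_10 = (-1)^(1+0) * minor(1,0) = 6
Entry delta = 6 - 2 = 4
Det delta = 4 * 6 = 24
New det = -30 + 24 = -6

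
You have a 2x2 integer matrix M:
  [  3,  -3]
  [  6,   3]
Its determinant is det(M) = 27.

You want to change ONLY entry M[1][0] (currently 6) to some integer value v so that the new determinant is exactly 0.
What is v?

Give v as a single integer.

Answer: -3

Derivation:
det is linear in entry M[1][0]: det = old_det + (v - 6) * C_10
Cofactor C_10 = 3
Want det = 0: 27 + (v - 6) * 3 = 0
  (v - 6) = -27 / 3 = -9
  v = 6 + (-9) = -3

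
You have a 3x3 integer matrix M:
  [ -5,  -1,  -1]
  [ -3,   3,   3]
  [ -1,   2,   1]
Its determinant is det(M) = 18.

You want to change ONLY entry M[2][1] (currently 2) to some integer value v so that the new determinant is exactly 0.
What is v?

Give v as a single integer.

det is linear in entry M[2][1]: det = old_det + (v - 2) * C_21
Cofactor C_21 = 18
Want det = 0: 18 + (v - 2) * 18 = 0
  (v - 2) = -18 / 18 = -1
  v = 2 + (-1) = 1

Answer: 1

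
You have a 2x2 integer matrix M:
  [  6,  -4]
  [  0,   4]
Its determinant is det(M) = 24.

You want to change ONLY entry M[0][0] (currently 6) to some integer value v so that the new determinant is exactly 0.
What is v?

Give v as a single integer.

Answer: 0

Derivation:
det is linear in entry M[0][0]: det = old_det + (v - 6) * C_00
Cofactor C_00 = 4
Want det = 0: 24 + (v - 6) * 4 = 0
  (v - 6) = -24 / 4 = -6
  v = 6 + (-6) = 0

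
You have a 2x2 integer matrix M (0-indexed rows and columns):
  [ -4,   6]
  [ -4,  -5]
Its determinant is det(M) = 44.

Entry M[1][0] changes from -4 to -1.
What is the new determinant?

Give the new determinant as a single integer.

Answer: 26

Derivation:
det is linear in row 1: changing M[1][0] by delta changes det by delta * cofactor(1,0).
Cofactor C_10 = (-1)^(1+0) * minor(1,0) = -6
Entry delta = -1 - -4 = 3
Det delta = 3 * -6 = -18
New det = 44 + -18 = 26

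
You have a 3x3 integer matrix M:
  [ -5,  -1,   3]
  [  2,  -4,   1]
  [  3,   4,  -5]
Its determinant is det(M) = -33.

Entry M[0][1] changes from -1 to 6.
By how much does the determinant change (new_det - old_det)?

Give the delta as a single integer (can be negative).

Answer: 91

Derivation:
Cofactor C_01 = 13
Entry delta = 6 - -1 = 7
Det delta = entry_delta * cofactor = 7 * 13 = 91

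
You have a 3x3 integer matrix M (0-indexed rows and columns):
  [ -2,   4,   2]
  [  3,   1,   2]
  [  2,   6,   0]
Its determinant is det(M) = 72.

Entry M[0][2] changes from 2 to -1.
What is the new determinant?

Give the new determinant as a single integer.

det is linear in row 0: changing M[0][2] by delta changes det by delta * cofactor(0,2).
Cofactor C_02 = (-1)^(0+2) * minor(0,2) = 16
Entry delta = -1 - 2 = -3
Det delta = -3 * 16 = -48
New det = 72 + -48 = 24

Answer: 24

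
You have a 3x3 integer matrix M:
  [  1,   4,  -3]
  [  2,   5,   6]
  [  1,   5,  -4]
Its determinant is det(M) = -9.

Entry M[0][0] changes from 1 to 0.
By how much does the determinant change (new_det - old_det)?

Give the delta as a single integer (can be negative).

Answer: 50

Derivation:
Cofactor C_00 = -50
Entry delta = 0 - 1 = -1
Det delta = entry_delta * cofactor = -1 * -50 = 50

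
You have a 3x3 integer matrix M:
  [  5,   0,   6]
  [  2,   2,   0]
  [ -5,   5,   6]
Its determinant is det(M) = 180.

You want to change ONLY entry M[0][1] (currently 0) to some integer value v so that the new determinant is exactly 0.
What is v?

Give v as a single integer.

det is linear in entry M[0][1]: det = old_det + (v - 0) * C_01
Cofactor C_01 = -12
Want det = 0: 180 + (v - 0) * -12 = 0
  (v - 0) = -180 / -12 = 15
  v = 0 + (15) = 15

Answer: 15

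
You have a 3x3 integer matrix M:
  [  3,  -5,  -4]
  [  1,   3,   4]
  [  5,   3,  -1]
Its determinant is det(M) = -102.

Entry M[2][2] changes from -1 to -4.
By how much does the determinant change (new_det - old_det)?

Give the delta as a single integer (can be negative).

Answer: -42

Derivation:
Cofactor C_22 = 14
Entry delta = -4 - -1 = -3
Det delta = entry_delta * cofactor = -3 * 14 = -42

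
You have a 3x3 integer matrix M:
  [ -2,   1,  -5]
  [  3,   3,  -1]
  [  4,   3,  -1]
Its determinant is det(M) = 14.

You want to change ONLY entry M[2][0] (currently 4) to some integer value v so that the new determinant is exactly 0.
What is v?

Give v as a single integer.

Answer: 3

Derivation:
det is linear in entry M[2][0]: det = old_det + (v - 4) * C_20
Cofactor C_20 = 14
Want det = 0: 14 + (v - 4) * 14 = 0
  (v - 4) = -14 / 14 = -1
  v = 4 + (-1) = 3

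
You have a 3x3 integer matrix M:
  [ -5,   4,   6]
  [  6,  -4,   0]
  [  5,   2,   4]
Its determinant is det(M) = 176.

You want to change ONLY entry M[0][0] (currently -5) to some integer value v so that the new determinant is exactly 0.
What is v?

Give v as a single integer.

det is linear in entry M[0][0]: det = old_det + (v - -5) * C_00
Cofactor C_00 = -16
Want det = 0: 176 + (v - -5) * -16 = 0
  (v - -5) = -176 / -16 = 11
  v = -5 + (11) = 6

Answer: 6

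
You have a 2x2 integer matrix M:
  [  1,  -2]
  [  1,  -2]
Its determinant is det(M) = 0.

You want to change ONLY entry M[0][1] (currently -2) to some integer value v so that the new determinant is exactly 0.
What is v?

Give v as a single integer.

det is linear in entry M[0][1]: det = old_det + (v - -2) * C_01
Cofactor C_01 = -1
Want det = 0: 0 + (v - -2) * -1 = 0
  (v - -2) = 0 / -1 = 0
  v = -2 + (0) = -2

Answer: -2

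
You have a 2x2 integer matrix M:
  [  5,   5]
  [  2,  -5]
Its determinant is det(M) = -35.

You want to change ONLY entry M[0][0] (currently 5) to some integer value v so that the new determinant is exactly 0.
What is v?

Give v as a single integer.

Answer: -2

Derivation:
det is linear in entry M[0][0]: det = old_det + (v - 5) * C_00
Cofactor C_00 = -5
Want det = 0: -35 + (v - 5) * -5 = 0
  (v - 5) = 35 / -5 = -7
  v = 5 + (-7) = -2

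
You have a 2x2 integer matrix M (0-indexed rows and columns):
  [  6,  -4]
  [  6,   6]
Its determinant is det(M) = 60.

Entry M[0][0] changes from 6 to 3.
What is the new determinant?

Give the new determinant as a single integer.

det is linear in row 0: changing M[0][0] by delta changes det by delta * cofactor(0,0).
Cofactor C_00 = (-1)^(0+0) * minor(0,0) = 6
Entry delta = 3 - 6 = -3
Det delta = -3 * 6 = -18
New det = 60 + -18 = 42

Answer: 42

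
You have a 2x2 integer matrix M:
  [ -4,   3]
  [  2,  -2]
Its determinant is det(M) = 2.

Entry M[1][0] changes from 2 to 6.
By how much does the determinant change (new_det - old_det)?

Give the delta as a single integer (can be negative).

Cofactor C_10 = -3
Entry delta = 6 - 2 = 4
Det delta = entry_delta * cofactor = 4 * -3 = -12

Answer: -12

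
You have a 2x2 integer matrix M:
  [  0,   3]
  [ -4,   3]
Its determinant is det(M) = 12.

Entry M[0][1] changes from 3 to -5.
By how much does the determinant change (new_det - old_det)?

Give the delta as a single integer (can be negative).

Cofactor C_01 = 4
Entry delta = -5 - 3 = -8
Det delta = entry_delta * cofactor = -8 * 4 = -32

Answer: -32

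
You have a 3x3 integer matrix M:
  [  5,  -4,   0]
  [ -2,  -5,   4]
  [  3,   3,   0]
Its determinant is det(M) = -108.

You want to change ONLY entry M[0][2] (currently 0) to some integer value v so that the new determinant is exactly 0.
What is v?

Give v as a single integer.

Answer: 12

Derivation:
det is linear in entry M[0][2]: det = old_det + (v - 0) * C_02
Cofactor C_02 = 9
Want det = 0: -108 + (v - 0) * 9 = 0
  (v - 0) = 108 / 9 = 12
  v = 0 + (12) = 12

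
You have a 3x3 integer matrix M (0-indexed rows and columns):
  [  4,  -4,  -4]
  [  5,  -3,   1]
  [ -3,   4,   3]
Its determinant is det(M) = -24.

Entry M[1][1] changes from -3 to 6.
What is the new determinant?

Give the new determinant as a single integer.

det is linear in row 1: changing M[1][1] by delta changes det by delta * cofactor(1,1).
Cofactor C_11 = (-1)^(1+1) * minor(1,1) = 0
Entry delta = 6 - -3 = 9
Det delta = 9 * 0 = 0
New det = -24 + 0 = -24

Answer: -24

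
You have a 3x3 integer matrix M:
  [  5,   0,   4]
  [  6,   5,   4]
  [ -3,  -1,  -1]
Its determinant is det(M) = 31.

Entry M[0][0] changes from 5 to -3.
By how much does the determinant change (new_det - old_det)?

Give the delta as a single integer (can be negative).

Cofactor C_00 = -1
Entry delta = -3 - 5 = -8
Det delta = entry_delta * cofactor = -8 * -1 = 8

Answer: 8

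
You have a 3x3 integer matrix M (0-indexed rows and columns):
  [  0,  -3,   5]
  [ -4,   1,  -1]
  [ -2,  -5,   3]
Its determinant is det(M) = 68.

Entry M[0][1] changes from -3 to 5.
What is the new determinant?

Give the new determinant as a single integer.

Answer: 180

Derivation:
det is linear in row 0: changing M[0][1] by delta changes det by delta * cofactor(0,1).
Cofactor C_01 = (-1)^(0+1) * minor(0,1) = 14
Entry delta = 5 - -3 = 8
Det delta = 8 * 14 = 112
New det = 68 + 112 = 180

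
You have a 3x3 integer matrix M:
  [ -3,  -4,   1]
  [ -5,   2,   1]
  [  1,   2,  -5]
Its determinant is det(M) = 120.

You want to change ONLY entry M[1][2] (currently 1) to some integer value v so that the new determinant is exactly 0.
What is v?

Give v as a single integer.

det is linear in entry M[1][2]: det = old_det + (v - 1) * C_12
Cofactor C_12 = 2
Want det = 0: 120 + (v - 1) * 2 = 0
  (v - 1) = -120 / 2 = -60
  v = 1 + (-60) = -59

Answer: -59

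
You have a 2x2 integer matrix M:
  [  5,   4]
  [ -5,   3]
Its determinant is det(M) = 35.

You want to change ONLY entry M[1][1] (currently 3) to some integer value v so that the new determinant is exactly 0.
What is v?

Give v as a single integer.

det is linear in entry M[1][1]: det = old_det + (v - 3) * C_11
Cofactor C_11 = 5
Want det = 0: 35 + (v - 3) * 5 = 0
  (v - 3) = -35 / 5 = -7
  v = 3 + (-7) = -4

Answer: -4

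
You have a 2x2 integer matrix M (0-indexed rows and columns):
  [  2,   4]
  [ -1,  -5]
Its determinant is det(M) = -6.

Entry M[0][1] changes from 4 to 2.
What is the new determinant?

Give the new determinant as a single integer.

det is linear in row 0: changing M[0][1] by delta changes det by delta * cofactor(0,1).
Cofactor C_01 = (-1)^(0+1) * minor(0,1) = 1
Entry delta = 2 - 4 = -2
Det delta = -2 * 1 = -2
New det = -6 + -2 = -8

Answer: -8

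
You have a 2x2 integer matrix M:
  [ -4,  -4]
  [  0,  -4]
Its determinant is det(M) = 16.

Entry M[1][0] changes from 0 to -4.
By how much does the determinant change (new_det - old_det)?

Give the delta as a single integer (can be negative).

Answer: -16

Derivation:
Cofactor C_10 = 4
Entry delta = -4 - 0 = -4
Det delta = entry_delta * cofactor = -4 * 4 = -16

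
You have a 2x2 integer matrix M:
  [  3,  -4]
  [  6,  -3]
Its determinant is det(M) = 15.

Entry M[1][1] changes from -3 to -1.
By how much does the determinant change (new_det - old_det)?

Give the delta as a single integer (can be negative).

Answer: 6

Derivation:
Cofactor C_11 = 3
Entry delta = -1 - -3 = 2
Det delta = entry_delta * cofactor = 2 * 3 = 6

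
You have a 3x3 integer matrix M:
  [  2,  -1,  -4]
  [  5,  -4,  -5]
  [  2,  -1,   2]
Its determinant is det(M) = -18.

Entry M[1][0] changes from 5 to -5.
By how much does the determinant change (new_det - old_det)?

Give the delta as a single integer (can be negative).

Cofactor C_10 = 6
Entry delta = -5 - 5 = -10
Det delta = entry_delta * cofactor = -10 * 6 = -60

Answer: -60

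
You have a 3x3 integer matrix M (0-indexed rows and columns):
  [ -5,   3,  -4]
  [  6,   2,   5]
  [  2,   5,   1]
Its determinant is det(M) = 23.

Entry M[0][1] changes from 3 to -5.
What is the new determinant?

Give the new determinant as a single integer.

Answer: -9

Derivation:
det is linear in row 0: changing M[0][1] by delta changes det by delta * cofactor(0,1).
Cofactor C_01 = (-1)^(0+1) * minor(0,1) = 4
Entry delta = -5 - 3 = -8
Det delta = -8 * 4 = -32
New det = 23 + -32 = -9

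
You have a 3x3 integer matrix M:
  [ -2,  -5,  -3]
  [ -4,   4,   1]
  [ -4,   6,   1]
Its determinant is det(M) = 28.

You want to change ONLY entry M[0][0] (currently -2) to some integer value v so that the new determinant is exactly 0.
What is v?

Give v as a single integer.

det is linear in entry M[0][0]: det = old_det + (v - -2) * C_00
Cofactor C_00 = -2
Want det = 0: 28 + (v - -2) * -2 = 0
  (v - -2) = -28 / -2 = 14
  v = -2 + (14) = 12

Answer: 12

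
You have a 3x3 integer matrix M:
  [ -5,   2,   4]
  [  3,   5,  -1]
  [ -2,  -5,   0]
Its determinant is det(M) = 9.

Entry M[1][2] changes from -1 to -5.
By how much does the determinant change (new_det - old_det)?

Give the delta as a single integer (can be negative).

Cofactor C_12 = -29
Entry delta = -5 - -1 = -4
Det delta = entry_delta * cofactor = -4 * -29 = 116

Answer: 116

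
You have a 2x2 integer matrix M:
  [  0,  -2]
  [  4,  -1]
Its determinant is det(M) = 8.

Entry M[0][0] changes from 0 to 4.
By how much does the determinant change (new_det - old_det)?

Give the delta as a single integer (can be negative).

Answer: -4

Derivation:
Cofactor C_00 = -1
Entry delta = 4 - 0 = 4
Det delta = entry_delta * cofactor = 4 * -1 = -4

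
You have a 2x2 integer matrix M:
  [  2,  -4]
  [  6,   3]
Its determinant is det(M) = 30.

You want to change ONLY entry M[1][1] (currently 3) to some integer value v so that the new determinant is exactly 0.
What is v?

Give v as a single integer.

Answer: -12

Derivation:
det is linear in entry M[1][1]: det = old_det + (v - 3) * C_11
Cofactor C_11 = 2
Want det = 0: 30 + (v - 3) * 2 = 0
  (v - 3) = -30 / 2 = -15
  v = 3 + (-15) = -12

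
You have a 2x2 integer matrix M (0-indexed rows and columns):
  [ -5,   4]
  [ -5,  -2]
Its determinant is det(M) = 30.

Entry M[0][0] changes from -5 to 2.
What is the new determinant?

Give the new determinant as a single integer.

Answer: 16

Derivation:
det is linear in row 0: changing M[0][0] by delta changes det by delta * cofactor(0,0).
Cofactor C_00 = (-1)^(0+0) * minor(0,0) = -2
Entry delta = 2 - -5 = 7
Det delta = 7 * -2 = -14
New det = 30 + -14 = 16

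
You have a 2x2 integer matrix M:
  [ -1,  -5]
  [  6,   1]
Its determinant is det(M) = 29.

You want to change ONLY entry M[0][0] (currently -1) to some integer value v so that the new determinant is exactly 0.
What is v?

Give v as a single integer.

Answer: -30

Derivation:
det is linear in entry M[0][0]: det = old_det + (v - -1) * C_00
Cofactor C_00 = 1
Want det = 0: 29 + (v - -1) * 1 = 0
  (v - -1) = -29 / 1 = -29
  v = -1 + (-29) = -30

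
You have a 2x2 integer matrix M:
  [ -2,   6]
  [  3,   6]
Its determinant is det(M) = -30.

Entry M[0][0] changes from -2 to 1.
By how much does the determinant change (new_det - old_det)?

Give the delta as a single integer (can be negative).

Cofactor C_00 = 6
Entry delta = 1 - -2 = 3
Det delta = entry_delta * cofactor = 3 * 6 = 18

Answer: 18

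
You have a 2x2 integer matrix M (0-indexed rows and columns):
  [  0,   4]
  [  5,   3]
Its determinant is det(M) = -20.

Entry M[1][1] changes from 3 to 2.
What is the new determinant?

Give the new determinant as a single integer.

Answer: -20

Derivation:
det is linear in row 1: changing M[1][1] by delta changes det by delta * cofactor(1,1).
Cofactor C_11 = (-1)^(1+1) * minor(1,1) = 0
Entry delta = 2 - 3 = -1
Det delta = -1 * 0 = 0
New det = -20 + 0 = -20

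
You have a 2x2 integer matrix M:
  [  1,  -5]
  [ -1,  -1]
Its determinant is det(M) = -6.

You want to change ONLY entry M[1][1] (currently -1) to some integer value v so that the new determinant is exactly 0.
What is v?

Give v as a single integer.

det is linear in entry M[1][1]: det = old_det + (v - -1) * C_11
Cofactor C_11 = 1
Want det = 0: -6 + (v - -1) * 1 = 0
  (v - -1) = 6 / 1 = 6
  v = -1 + (6) = 5

Answer: 5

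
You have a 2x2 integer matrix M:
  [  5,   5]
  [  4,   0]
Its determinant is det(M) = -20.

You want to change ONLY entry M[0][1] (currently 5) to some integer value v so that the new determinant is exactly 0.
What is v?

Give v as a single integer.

Answer: 0

Derivation:
det is linear in entry M[0][1]: det = old_det + (v - 5) * C_01
Cofactor C_01 = -4
Want det = 0: -20 + (v - 5) * -4 = 0
  (v - 5) = 20 / -4 = -5
  v = 5 + (-5) = 0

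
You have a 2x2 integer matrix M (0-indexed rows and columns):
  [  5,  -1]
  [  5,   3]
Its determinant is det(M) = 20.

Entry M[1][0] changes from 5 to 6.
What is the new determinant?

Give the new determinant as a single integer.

det is linear in row 1: changing M[1][0] by delta changes det by delta * cofactor(1,0).
Cofactor C_10 = (-1)^(1+0) * minor(1,0) = 1
Entry delta = 6 - 5 = 1
Det delta = 1 * 1 = 1
New det = 20 + 1 = 21

Answer: 21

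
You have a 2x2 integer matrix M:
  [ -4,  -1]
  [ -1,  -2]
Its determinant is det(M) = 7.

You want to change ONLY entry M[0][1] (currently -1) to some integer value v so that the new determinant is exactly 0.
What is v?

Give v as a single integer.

det is linear in entry M[0][1]: det = old_det + (v - -1) * C_01
Cofactor C_01 = 1
Want det = 0: 7 + (v - -1) * 1 = 0
  (v - -1) = -7 / 1 = -7
  v = -1 + (-7) = -8

Answer: -8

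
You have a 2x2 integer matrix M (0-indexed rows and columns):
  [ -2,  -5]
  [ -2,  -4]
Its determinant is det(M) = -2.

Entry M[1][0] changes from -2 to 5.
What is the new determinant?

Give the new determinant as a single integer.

Answer: 33

Derivation:
det is linear in row 1: changing M[1][0] by delta changes det by delta * cofactor(1,0).
Cofactor C_10 = (-1)^(1+0) * minor(1,0) = 5
Entry delta = 5 - -2 = 7
Det delta = 7 * 5 = 35
New det = -2 + 35 = 33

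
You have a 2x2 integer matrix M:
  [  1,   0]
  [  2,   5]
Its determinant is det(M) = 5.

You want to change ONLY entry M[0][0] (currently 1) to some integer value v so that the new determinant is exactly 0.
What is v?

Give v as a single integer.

Answer: 0

Derivation:
det is linear in entry M[0][0]: det = old_det + (v - 1) * C_00
Cofactor C_00 = 5
Want det = 0: 5 + (v - 1) * 5 = 0
  (v - 1) = -5 / 5 = -1
  v = 1 + (-1) = 0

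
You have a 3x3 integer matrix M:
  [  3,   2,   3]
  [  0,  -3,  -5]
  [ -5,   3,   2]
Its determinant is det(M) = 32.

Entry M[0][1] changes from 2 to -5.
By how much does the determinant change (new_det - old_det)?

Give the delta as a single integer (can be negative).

Cofactor C_01 = 25
Entry delta = -5 - 2 = -7
Det delta = entry_delta * cofactor = -7 * 25 = -175

Answer: -175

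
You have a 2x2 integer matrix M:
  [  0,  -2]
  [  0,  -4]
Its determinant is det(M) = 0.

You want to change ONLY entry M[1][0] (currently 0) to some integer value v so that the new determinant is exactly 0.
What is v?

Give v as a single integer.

det is linear in entry M[1][0]: det = old_det + (v - 0) * C_10
Cofactor C_10 = 2
Want det = 0: 0 + (v - 0) * 2 = 0
  (v - 0) = 0 / 2 = 0
  v = 0 + (0) = 0

Answer: 0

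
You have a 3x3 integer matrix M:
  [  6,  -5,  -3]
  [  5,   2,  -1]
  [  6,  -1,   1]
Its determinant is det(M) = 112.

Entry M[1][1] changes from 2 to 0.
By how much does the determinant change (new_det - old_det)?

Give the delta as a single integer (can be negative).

Answer: -48

Derivation:
Cofactor C_11 = 24
Entry delta = 0 - 2 = -2
Det delta = entry_delta * cofactor = -2 * 24 = -48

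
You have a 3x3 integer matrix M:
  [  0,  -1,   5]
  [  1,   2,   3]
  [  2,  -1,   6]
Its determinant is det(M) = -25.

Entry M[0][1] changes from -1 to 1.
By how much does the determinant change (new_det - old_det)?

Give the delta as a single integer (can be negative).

Answer: 0

Derivation:
Cofactor C_01 = 0
Entry delta = 1 - -1 = 2
Det delta = entry_delta * cofactor = 2 * 0 = 0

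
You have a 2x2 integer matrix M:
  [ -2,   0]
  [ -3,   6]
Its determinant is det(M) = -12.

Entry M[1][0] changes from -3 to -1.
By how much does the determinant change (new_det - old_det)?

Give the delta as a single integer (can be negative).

Cofactor C_10 = 0
Entry delta = -1 - -3 = 2
Det delta = entry_delta * cofactor = 2 * 0 = 0

Answer: 0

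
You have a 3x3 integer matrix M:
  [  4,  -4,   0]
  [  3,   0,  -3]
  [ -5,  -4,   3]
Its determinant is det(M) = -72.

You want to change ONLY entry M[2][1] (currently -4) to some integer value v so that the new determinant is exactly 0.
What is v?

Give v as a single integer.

det is linear in entry M[2][1]: det = old_det + (v - -4) * C_21
Cofactor C_21 = 12
Want det = 0: -72 + (v - -4) * 12 = 0
  (v - -4) = 72 / 12 = 6
  v = -4 + (6) = 2

Answer: 2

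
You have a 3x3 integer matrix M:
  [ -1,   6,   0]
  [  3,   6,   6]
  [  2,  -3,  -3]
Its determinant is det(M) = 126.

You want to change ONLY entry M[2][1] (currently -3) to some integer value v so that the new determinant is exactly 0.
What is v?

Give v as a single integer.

Answer: -24

Derivation:
det is linear in entry M[2][1]: det = old_det + (v - -3) * C_21
Cofactor C_21 = 6
Want det = 0: 126 + (v - -3) * 6 = 0
  (v - -3) = -126 / 6 = -21
  v = -3 + (-21) = -24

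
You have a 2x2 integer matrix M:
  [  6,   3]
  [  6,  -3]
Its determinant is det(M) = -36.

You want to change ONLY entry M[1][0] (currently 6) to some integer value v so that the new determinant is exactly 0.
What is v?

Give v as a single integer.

Answer: -6

Derivation:
det is linear in entry M[1][0]: det = old_det + (v - 6) * C_10
Cofactor C_10 = -3
Want det = 0: -36 + (v - 6) * -3 = 0
  (v - 6) = 36 / -3 = -12
  v = 6 + (-12) = -6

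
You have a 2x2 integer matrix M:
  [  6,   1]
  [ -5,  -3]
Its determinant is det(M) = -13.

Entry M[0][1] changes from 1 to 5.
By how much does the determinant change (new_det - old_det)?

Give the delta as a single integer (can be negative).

Answer: 20

Derivation:
Cofactor C_01 = 5
Entry delta = 5 - 1 = 4
Det delta = entry_delta * cofactor = 4 * 5 = 20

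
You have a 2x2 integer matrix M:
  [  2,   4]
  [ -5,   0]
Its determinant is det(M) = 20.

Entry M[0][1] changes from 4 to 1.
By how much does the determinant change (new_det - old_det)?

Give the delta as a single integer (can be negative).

Answer: -15

Derivation:
Cofactor C_01 = 5
Entry delta = 1 - 4 = -3
Det delta = entry_delta * cofactor = -3 * 5 = -15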